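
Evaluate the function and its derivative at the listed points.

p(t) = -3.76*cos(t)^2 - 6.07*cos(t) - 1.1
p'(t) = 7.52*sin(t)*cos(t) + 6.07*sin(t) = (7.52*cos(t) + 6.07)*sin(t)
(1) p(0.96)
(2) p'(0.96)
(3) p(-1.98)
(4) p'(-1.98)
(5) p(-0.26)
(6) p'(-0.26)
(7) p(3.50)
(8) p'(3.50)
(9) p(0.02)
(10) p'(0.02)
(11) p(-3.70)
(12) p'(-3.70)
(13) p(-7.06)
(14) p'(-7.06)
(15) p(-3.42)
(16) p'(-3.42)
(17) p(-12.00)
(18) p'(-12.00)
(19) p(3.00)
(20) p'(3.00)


(1) = -5.82
(2) = 8.51
(3) = 0.72
(4) = -2.82
(5) = -10.48
(6) = -3.43
(7) = 1.29
(8) = 0.34
(9) = -10.93
(10) = 0.27
(11) = 1.34
(12) = -0.16
(13) = -7.34
(14) = -8.01
(15) = 1.26
(16) = -0.32
(17) = -8.90
(18) = 6.66
(19) = 1.22
(20) = -0.19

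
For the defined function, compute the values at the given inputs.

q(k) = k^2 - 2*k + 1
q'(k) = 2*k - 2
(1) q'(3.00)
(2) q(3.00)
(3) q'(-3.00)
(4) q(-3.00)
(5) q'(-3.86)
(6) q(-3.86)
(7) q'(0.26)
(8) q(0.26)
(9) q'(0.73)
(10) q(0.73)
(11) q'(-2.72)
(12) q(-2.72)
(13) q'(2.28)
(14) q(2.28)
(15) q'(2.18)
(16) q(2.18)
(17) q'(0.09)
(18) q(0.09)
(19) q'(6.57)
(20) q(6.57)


(1) = 4.00
(2) = 4.00
(3) = -8.00
(4) = 16.00
(5) = -9.72
(6) = 23.62
(7) = -1.48
(8) = 0.55
(9) = -0.54
(10) = 0.07
(11) = -7.44
(12) = 13.84
(13) = 2.56
(14) = 1.64
(15) = 2.36
(16) = 1.39
(17) = -1.82
(18) = 0.83
(19) = 11.14
(20) = 31.02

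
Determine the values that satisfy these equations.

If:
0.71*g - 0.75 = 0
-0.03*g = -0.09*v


Then:
g = 1.06
v = 0.35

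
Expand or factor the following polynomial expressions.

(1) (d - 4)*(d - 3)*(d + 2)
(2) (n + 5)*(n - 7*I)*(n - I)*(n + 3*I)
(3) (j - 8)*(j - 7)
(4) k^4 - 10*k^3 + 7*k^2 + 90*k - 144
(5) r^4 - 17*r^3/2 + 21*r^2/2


(1) = d^3 - 5*d^2 - 2*d + 24
(2) = n^4 + 5*n^3 - 5*I*n^3 + 17*n^2 - 25*I*n^2 + 85*n - 21*I*n - 105*I
(3) = j^2 - 15*j + 56
(4) = (k - 8)*(k - 3)*(k - 2)*(k + 3)
(5) = r^2*(r - 7)*(r - 3/2)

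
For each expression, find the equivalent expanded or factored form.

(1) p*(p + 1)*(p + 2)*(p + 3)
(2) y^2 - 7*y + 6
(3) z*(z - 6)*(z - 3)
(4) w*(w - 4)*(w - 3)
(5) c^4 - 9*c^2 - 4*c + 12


(1) = p^4 + 6*p^3 + 11*p^2 + 6*p
(2) = (y - 6)*(y - 1)
(3) = z^3 - 9*z^2 + 18*z
(4) = w^3 - 7*w^2 + 12*w
(5) = (c - 3)*(c - 1)*(c + 2)^2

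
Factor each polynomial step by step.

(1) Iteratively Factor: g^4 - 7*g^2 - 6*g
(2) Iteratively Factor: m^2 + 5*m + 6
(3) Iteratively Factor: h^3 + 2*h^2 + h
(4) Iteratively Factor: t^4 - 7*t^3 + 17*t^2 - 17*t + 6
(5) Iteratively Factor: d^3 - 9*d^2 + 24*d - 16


(1) = (g + 2)*(g^3 - 2*g^2 - 3*g) = g*(g + 2)*(g^2 - 2*g - 3) = g*(g + 1)*(g + 2)*(g - 3)
(2) = (m + 3)*(m + 2)
(3) = (h)*(h^2 + 2*h + 1) = h*(h + 1)*(h + 1)
(4) = (t - 1)*(t^3 - 6*t^2 + 11*t - 6) = (t - 1)^2*(t^2 - 5*t + 6) = (t - 2)*(t - 1)^2*(t - 3)
(5) = (d - 1)*(d^2 - 8*d + 16) = (d - 4)*(d - 1)*(d - 4)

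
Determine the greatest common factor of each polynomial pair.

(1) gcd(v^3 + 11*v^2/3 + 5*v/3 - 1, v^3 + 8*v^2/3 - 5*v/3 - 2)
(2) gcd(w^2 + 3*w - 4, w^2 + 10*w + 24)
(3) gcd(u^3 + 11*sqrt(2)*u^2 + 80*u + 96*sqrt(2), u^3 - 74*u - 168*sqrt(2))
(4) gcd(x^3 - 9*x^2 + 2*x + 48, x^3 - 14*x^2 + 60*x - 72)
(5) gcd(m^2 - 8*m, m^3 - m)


(1) = v + 3
(2) = gcd((w - 1)*(w + 4), (w + 4)*(w + 6)) = w + 4
(3) = u^2 + 7*sqrt(2)*u + 24
(4) = 1
(5) = m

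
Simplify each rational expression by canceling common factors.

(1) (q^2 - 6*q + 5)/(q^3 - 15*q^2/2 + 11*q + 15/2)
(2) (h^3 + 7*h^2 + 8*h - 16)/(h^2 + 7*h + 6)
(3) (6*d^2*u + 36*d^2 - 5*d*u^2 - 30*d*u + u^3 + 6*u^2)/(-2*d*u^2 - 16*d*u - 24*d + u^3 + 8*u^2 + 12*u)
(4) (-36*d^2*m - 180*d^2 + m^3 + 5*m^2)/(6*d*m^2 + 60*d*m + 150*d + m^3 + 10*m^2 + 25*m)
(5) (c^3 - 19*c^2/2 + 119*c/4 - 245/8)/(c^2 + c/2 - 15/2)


(1) = (2*q - 2)/(2*q^2 - 5*q - 3)
(2) = (h^3 + 7*h^2 + 8*h - 16)/(h^2 + 7*h + 6)
(3) = (-3*d + u)/(u + 2)
(4) = (-6*d + m)/(m + 5)
(5) = (4*c^2 - 28*c + 49)/(4*c + 12)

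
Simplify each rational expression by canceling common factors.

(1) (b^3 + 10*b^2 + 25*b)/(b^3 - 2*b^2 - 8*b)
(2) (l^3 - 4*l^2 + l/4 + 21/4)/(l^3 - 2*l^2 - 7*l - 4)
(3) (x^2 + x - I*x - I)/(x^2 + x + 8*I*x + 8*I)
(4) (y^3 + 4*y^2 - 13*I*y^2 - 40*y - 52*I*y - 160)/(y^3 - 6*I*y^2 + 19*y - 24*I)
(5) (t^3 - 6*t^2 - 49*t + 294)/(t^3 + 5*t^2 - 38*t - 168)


(1) = (b^2 + 10*b + 25)/(b^2 - 2*b - 8)
(2) = (4*l^2 - 20*l + 21)/(4*l^2 - 12*l - 16)
(3) = (x - I)/(x + 8*I)
(4) = (y^2 + y*(4 - 5*I) - 20*I)/(y^2 + 2*I*y + 3)
(5) = (t - 7)/(t + 4)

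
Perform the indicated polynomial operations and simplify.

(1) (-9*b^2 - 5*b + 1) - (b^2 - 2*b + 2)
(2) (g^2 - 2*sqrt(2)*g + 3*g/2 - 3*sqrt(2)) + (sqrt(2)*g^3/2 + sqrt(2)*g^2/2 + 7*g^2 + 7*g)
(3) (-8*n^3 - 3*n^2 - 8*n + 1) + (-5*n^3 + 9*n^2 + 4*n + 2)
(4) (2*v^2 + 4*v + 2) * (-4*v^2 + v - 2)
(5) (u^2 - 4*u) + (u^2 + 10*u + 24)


(1) = -10*b^2 - 3*b - 1
(2) = sqrt(2)*g^3/2 + sqrt(2)*g^2/2 + 8*g^2 - 2*sqrt(2)*g + 17*g/2 - 3*sqrt(2)
(3) = -13*n^3 + 6*n^2 - 4*n + 3
(4) = -8*v^4 - 14*v^3 - 8*v^2 - 6*v - 4
(5) = 2*u^2 + 6*u + 24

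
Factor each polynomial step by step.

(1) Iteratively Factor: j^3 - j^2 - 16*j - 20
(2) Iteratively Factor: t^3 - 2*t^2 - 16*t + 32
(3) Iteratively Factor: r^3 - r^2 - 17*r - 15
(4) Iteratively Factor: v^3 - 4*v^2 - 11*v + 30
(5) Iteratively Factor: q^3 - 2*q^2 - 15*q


(1) = (j + 2)*(j^2 - 3*j - 10) = (j - 5)*(j + 2)*(j + 2)
(2) = (t - 4)*(t^2 + 2*t - 8) = (t - 4)*(t - 2)*(t + 4)
(3) = (r + 3)*(r^2 - 4*r - 5) = (r + 1)*(r + 3)*(r - 5)
(4) = (v - 5)*(v^2 + v - 6) = (v - 5)*(v + 3)*(v - 2)
(5) = (q - 5)*(q^2 + 3*q) = q*(q - 5)*(q + 3)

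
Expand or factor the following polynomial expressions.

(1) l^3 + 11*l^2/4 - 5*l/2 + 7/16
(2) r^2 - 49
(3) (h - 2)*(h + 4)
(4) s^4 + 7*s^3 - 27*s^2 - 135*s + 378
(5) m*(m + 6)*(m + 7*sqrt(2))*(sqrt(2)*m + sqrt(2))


(1) = (l - 1/2)*(l - 1/4)*(l + 7/2)
(2) = (r - 7)*(r + 7)
(3) = h^2 + 2*h - 8
(4) = (s - 3)^2*(s + 6)*(s + 7)
(5) = sqrt(2)*m^4 + 7*sqrt(2)*m^3 + 14*m^3 + 6*sqrt(2)*m^2 + 98*m^2 + 84*m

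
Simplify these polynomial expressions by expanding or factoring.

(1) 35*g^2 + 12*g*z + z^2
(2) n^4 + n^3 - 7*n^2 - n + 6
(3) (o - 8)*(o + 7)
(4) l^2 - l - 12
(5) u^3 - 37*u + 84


(1) = (5*g + z)*(7*g + z)
(2) = (n - 2)*(n - 1)*(n + 1)*(n + 3)
(3) = o^2 - o - 56
(4) = (l - 4)*(l + 3)
(5) = (u - 4)*(u - 3)*(u + 7)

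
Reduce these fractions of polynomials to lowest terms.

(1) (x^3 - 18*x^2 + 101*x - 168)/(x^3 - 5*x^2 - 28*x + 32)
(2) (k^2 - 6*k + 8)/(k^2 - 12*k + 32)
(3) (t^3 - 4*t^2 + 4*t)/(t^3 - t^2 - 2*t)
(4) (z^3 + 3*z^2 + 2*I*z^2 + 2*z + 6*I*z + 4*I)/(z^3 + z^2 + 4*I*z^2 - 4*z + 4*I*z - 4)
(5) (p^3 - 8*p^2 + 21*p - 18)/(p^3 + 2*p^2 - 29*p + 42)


(1) = (x^2 - 10*x + 21)/(x^2 + 3*x - 4)
(2) = (k - 2)/(k - 8)
(3) = (t - 2)/(t + 1)
(4) = (z + 2)/(z + 2*I)
(5) = (p - 3)/(p + 7)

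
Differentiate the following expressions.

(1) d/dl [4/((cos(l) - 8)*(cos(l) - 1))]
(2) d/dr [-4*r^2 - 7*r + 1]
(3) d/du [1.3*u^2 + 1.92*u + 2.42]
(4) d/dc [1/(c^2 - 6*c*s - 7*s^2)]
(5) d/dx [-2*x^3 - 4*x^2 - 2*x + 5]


(1) = 4*(2*cos(l) - 9)*sin(l)/((cos(l) - 8)^2*(cos(l) - 1)^2)
(2) = -8*r - 7
(3) = 2.6*u + 1.92
(4) = 2*(-c + 3*s)/(-c^2 + 6*c*s + 7*s^2)^2
(5) = -6*x^2 - 8*x - 2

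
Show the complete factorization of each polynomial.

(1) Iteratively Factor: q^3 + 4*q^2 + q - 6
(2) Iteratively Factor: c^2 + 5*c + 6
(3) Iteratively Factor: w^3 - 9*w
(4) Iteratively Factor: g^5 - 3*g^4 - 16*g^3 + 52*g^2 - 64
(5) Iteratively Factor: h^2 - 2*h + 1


(1) = (q + 2)*(q^2 + 2*q - 3) = (q - 1)*(q + 2)*(q + 3)
(2) = (c + 3)*(c + 2)
(3) = (w + 3)*(w^2 - 3*w) = (w - 3)*(w + 3)*(w)
(4) = (g + 4)*(g^4 - 7*g^3 + 12*g^2 + 4*g - 16) = (g - 2)*(g + 4)*(g^3 - 5*g^2 + 2*g + 8) = (g - 2)^2*(g + 4)*(g^2 - 3*g - 4) = (g - 4)*(g - 2)^2*(g + 4)*(g + 1)
(5) = (h - 1)*(h - 1)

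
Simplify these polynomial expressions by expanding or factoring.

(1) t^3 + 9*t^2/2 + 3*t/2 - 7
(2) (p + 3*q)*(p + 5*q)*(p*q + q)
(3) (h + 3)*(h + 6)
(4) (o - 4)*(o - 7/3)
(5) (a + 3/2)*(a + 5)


(1) = (t - 1)*(t + 2)*(t + 7/2)
(2) = p^3*q + 8*p^2*q^2 + p^2*q + 15*p*q^3 + 8*p*q^2 + 15*q^3
(3) = h^2 + 9*h + 18
(4) = o^2 - 19*o/3 + 28/3
(5) = a^2 + 13*a/2 + 15/2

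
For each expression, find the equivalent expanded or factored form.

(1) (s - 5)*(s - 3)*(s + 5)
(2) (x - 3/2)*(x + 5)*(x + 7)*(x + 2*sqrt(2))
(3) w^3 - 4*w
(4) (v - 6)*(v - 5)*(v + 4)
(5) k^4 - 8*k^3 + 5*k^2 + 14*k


(1) = s^3 - 3*s^2 - 25*s + 75
(2) = x^4 + 2*sqrt(2)*x^3 + 21*x^3/2 + 17*x^2 + 21*sqrt(2)*x^2 - 105*x/2 + 34*sqrt(2)*x - 105*sqrt(2)
(3) = w*(w - 2)*(w + 2)
(4) = v^3 - 7*v^2 - 14*v + 120
(5) = k*(k - 7)*(k - 2)*(k + 1)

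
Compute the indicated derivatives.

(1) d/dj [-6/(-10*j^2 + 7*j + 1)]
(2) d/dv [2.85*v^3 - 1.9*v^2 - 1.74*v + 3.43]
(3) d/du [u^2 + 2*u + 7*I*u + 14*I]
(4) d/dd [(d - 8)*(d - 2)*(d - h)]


(1) = 6*(7 - 20*j)/(-10*j^2 + 7*j + 1)^2
(2) = 8.55*v^2 - 3.8*v - 1.74
(3) = 2*u + 2 + 7*I
(4) = 3*d^2 - 2*d*h - 20*d + 10*h + 16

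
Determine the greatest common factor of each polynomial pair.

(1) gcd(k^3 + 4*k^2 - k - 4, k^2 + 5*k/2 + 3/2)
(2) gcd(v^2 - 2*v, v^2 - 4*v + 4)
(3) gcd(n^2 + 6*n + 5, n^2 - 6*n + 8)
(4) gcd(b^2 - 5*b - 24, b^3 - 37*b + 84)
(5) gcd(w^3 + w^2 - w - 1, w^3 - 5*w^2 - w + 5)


(1) = k + 1
(2) = gcd(v*(v - 2), (v - 2)^2) = v - 2
(3) = 1
(4) = gcd((b - 8)*(b + 3), (b - 4)*(b - 3)*(b + 7)) = 1
(5) = w^2 - 1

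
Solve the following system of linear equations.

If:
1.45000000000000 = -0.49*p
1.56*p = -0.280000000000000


Then:
No Solution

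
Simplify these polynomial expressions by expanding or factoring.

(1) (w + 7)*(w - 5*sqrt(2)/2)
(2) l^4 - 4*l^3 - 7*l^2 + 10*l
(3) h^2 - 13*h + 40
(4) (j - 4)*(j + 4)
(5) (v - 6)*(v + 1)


(1) = w^2 - 5*sqrt(2)*w/2 + 7*w - 35*sqrt(2)/2
(2) = l*(l - 5)*(l - 1)*(l + 2)
(3) = (h - 8)*(h - 5)
(4) = j^2 - 16
(5) = v^2 - 5*v - 6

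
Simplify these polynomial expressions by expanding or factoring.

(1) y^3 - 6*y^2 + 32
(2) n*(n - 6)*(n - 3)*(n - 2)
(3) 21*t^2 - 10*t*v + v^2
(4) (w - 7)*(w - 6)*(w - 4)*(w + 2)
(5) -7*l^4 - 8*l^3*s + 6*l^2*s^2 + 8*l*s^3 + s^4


(1) = (y - 4)^2*(y + 2)
(2) = n^4 - 11*n^3 + 36*n^2 - 36*n
(3) = (-7*t + v)*(-3*t + v)
(4) = w^4 - 15*w^3 + 60*w^2 + 20*w - 336
(5) = (-l + s)*(l + s)^2*(7*l + s)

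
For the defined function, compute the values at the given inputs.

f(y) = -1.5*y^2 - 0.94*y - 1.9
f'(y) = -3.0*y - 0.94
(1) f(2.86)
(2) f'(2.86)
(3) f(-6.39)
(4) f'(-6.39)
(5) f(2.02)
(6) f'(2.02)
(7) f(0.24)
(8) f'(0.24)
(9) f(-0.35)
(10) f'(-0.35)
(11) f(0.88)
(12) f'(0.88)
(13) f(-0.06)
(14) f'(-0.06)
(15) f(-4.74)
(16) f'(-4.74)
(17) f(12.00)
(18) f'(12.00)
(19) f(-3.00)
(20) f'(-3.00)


(1) = -16.86
(2) = -9.52
(3) = -57.14
(4) = 18.23
(5) = -9.92
(6) = -7.00
(7) = -2.21
(8) = -1.66
(9) = -1.75
(10) = 0.11
(11) = -3.89
(12) = -3.58
(13) = -1.85
(14) = -0.76
(15) = -31.15
(16) = 13.28
(17) = -229.18
(18) = -36.94
(19) = -12.58
(20) = 8.06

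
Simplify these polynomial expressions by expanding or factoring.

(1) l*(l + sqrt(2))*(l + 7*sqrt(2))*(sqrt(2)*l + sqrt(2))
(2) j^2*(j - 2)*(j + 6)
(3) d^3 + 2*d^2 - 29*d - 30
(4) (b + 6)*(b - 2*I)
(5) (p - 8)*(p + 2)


(1) = sqrt(2)*l^4 + sqrt(2)*l^3 + 16*l^3 + 16*l^2 + 14*sqrt(2)*l^2 + 14*sqrt(2)*l
(2) = j^4 + 4*j^3 - 12*j^2
(3) = (d - 5)*(d + 1)*(d + 6)
(4) = b^2 + 6*b - 2*I*b - 12*I
(5) = p^2 - 6*p - 16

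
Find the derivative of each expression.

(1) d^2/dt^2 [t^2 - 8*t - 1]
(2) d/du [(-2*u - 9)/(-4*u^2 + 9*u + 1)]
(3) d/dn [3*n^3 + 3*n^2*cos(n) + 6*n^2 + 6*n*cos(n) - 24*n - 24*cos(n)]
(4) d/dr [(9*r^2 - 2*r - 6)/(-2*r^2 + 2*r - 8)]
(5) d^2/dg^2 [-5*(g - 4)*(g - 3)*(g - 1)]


(1) = 2
(2) = (-8*u^2 - 72*u + 79)/(16*u^4 - 72*u^3 + 73*u^2 + 18*u + 1)
(3) = -3*n^2*sin(n) + 9*n^2 + 6*sqrt(2)*n*cos(n + pi/4) + 12*n + 24*sin(n) + 6*cos(n) - 24
(4) = 7*(r^2 - 12*r + 2)/(2*(r^4 - 2*r^3 + 9*r^2 - 8*r + 16))
(5) = 80 - 30*g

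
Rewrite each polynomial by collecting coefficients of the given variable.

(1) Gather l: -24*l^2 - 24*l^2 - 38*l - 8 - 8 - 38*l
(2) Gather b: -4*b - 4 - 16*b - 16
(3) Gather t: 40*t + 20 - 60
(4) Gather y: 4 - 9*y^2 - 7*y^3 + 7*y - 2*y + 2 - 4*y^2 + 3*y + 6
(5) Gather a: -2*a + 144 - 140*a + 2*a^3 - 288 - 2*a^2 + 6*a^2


(1) = -48*l^2 - 76*l - 16
(2) = -20*b - 20
(3) = 40*t - 40
(4) = -7*y^3 - 13*y^2 + 8*y + 12
(5) = 2*a^3 + 4*a^2 - 142*a - 144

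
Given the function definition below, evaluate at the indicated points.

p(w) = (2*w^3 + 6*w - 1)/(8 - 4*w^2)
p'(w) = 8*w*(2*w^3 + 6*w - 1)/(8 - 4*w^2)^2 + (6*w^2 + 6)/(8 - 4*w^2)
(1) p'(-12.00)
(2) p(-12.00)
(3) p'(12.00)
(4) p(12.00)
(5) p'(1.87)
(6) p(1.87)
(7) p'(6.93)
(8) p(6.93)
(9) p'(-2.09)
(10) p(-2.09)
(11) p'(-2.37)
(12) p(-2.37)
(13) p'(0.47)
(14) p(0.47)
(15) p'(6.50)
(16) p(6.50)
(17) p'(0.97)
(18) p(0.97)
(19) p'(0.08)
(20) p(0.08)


(1) = -0.48
(2) = 6.21
(3) = -0.48
(4) = -6.21
(5) = 5.22
(6) = -3.89
(7) = -0.44
(8) = -3.84
(9) = 2.53
(10) = 3.36
(11) = 1.05
(12) = 2.89
(13) = 1.18
(14) = 0.28
(15) = -0.43
(16) = -3.65
(17) = 5.62
(18) = 1.57
(19) = 0.75
(20) = -0.07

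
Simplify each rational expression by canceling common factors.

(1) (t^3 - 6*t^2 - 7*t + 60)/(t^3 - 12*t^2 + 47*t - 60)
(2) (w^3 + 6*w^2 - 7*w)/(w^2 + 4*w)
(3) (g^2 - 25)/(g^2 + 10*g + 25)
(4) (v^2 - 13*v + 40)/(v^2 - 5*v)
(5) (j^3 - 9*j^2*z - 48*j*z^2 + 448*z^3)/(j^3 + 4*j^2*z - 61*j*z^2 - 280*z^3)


(1) = (t + 3)/(t - 3)
(2) = (w^2 + 6*w - 7)/(w + 4)
(3) = (g - 5)/(g + 5)
(4) = (v - 8)/v
(5) = (j - 8*z)/(j + 5*z)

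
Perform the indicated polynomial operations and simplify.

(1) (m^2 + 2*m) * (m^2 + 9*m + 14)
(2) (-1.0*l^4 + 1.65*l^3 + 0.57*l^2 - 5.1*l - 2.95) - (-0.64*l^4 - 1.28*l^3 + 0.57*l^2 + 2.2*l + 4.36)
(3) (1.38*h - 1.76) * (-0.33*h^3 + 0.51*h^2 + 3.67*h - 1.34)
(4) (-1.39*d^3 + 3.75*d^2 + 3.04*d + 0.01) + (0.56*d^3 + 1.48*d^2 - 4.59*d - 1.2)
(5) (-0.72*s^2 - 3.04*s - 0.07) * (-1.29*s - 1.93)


(1) = m^4 + 11*m^3 + 32*m^2 + 28*m
(2) = -0.36*l^4 + 2.93*l^3 - 7.3*l - 7.31
(3) = -0.4554*h^4 + 1.2846*h^3 + 4.167*h^2 - 8.3084*h + 2.3584
(4) = -0.83*d^3 + 5.23*d^2 - 1.55*d - 1.19
(5) = 0.9288*s^3 + 5.3112*s^2 + 5.9575*s + 0.1351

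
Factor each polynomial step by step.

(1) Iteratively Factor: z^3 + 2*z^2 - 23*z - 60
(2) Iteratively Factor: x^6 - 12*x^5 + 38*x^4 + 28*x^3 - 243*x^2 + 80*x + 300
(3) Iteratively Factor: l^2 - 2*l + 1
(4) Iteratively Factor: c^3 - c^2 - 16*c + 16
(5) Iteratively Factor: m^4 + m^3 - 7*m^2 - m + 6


(1) = (z + 4)*(z^2 - 2*z - 15) = (z - 5)*(z + 4)*(z + 3)
(2) = (x - 5)*(x^5 - 7*x^4 + 3*x^3 + 43*x^2 - 28*x - 60) = (x - 5)*(x + 2)*(x^4 - 9*x^3 + 21*x^2 + x - 30) = (x - 5)*(x + 1)*(x + 2)*(x^3 - 10*x^2 + 31*x - 30) = (x - 5)*(x - 2)*(x + 1)*(x + 2)*(x^2 - 8*x + 15) = (x - 5)^2*(x - 2)*(x + 1)*(x + 2)*(x - 3)
(3) = (l - 1)*(l - 1)
(4) = (c - 1)*(c^2 - 16) = (c - 1)*(c + 4)*(c - 4)
(5) = (m - 1)*(m^3 + 2*m^2 - 5*m - 6) = (m - 1)*(m + 3)*(m^2 - m - 2) = (m - 1)*(m + 1)*(m + 3)*(m - 2)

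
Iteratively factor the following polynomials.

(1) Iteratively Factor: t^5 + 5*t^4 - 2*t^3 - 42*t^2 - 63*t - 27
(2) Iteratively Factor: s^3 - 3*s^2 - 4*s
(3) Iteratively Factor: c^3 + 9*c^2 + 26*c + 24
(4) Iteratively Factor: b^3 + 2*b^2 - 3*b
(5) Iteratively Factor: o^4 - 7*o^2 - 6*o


(1) = (t + 3)*(t^4 + 2*t^3 - 8*t^2 - 18*t - 9) = (t - 3)*(t + 3)*(t^3 + 5*t^2 + 7*t + 3) = (t - 3)*(t + 1)*(t + 3)*(t^2 + 4*t + 3) = (t - 3)*(t + 1)^2*(t + 3)*(t + 3)
(2) = (s + 1)*(s^2 - 4*s) = (s - 4)*(s + 1)*(s)
(3) = (c + 3)*(c^2 + 6*c + 8) = (c + 3)*(c + 4)*(c + 2)
(4) = (b - 1)*(b^2 + 3*b) = b*(b - 1)*(b + 3)
(5) = (o + 2)*(o^3 - 2*o^2 - 3*o) = (o - 3)*(o + 2)*(o^2 + o) = o*(o - 3)*(o + 2)*(o + 1)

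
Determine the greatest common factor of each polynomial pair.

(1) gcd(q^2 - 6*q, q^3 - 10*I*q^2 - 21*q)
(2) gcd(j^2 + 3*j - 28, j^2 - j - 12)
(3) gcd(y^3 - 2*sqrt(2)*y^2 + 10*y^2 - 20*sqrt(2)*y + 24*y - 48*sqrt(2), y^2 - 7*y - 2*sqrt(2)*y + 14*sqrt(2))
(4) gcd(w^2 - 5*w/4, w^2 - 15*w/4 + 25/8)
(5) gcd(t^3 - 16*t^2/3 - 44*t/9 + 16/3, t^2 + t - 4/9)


(1) = gcd(q*(q - 6), q*(q - 7*I)*(q - 3*I)) = q
(2) = gcd((j - 4)*(j + 7), (j - 4)*(j + 3)) = j - 4
(3) = gcd((y + 4)*(y + 6)*(y - 2*sqrt(2)), (y - 7)*(y - 2*sqrt(2))) = y - 2*sqrt(2)
(4) = gcd(w*(w - 5/4), (w - 5/2)*(w - 5/4)) = w - 5/4
(5) = t + 4/3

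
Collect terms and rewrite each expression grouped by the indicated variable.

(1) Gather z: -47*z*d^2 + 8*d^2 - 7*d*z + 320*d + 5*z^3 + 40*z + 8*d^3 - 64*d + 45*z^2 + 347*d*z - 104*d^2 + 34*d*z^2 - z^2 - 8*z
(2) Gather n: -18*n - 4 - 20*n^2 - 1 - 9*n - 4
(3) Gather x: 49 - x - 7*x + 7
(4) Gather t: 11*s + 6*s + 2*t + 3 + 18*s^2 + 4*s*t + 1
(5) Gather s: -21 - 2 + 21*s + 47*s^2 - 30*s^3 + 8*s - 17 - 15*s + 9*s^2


(1) = 8*d^3 - 96*d^2 + 256*d + 5*z^3 + z^2*(34*d + 44) + z*(-47*d^2 + 340*d + 32)
(2) = -20*n^2 - 27*n - 9
(3) = 56 - 8*x
(4) = 18*s^2 + 17*s + t*(4*s + 2) + 4
(5) = -30*s^3 + 56*s^2 + 14*s - 40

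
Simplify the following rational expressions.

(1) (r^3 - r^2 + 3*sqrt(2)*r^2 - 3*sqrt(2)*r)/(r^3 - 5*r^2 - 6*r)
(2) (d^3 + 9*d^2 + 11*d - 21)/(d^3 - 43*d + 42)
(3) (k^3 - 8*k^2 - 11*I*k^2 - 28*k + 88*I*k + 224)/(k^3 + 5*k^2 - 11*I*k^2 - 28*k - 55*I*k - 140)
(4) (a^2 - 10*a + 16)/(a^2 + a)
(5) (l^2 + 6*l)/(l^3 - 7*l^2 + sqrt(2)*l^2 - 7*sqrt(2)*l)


(1) = (r^2 + r*(-1 + 3*sqrt(2)) - 3*sqrt(2))/(r^2 - 5*r - 6)
(2) = (d + 3)/(d - 6)
(3) = (k - 8)/(k + 5)
(4) = (a^2 - 10*a + 16)/(a^2 + a)
(5) = (l + 6)/(l^2 + l*(-7 + sqrt(2)) - 7*sqrt(2))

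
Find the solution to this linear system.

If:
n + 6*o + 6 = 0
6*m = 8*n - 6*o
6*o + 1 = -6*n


Then:
m = 5/2
n = 1
o = -7/6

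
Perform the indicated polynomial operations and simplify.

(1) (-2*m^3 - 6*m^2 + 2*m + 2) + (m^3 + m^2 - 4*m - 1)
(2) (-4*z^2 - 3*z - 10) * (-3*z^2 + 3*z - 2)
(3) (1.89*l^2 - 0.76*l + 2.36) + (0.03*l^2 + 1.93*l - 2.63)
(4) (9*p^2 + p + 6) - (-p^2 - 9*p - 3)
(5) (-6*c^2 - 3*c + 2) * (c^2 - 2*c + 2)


(1) = -m^3 - 5*m^2 - 2*m + 1
(2) = 12*z^4 - 3*z^3 + 29*z^2 - 24*z + 20
(3) = 1.92*l^2 + 1.17*l - 0.27
(4) = 10*p^2 + 10*p + 9
(5) = -6*c^4 + 9*c^3 - 4*c^2 - 10*c + 4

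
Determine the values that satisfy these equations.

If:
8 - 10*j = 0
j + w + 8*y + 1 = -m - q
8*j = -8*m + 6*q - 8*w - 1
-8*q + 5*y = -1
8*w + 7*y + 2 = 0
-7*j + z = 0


Then:
j = 4/5
m = -8647/11640
q = 29/582
w = -337/2328
y = -35/291
z = 28/5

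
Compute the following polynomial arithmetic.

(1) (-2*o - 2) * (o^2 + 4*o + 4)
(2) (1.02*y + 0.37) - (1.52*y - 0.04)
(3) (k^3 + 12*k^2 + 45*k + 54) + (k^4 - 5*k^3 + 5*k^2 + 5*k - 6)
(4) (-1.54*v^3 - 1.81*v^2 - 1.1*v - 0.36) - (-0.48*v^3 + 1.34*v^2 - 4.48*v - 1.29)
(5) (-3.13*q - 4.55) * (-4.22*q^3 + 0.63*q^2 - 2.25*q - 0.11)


(1) = -2*o^3 - 10*o^2 - 16*o - 8
(2) = 0.41 - 0.5*y
(3) = k^4 - 4*k^3 + 17*k^2 + 50*k + 48
(4) = -1.06*v^3 - 3.15*v^2 + 3.38*v + 0.93
(5) = 13.2086*q^4 + 17.2291*q^3 + 4.176*q^2 + 10.5818*q + 0.5005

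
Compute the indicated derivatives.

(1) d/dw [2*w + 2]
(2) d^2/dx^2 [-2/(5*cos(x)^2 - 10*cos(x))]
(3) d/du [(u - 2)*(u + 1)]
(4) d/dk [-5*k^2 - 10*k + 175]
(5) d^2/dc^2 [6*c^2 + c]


(1) = 2
(2) = (2*(1 - cos(2*x))^2 + 15*cos(x) + 6*cos(2*x) - 3*cos(3*x) - 18)/(5*(cos(x) - 2)^3*cos(x)^3)
(3) = 2*u - 1
(4) = -10*k - 10
(5) = 12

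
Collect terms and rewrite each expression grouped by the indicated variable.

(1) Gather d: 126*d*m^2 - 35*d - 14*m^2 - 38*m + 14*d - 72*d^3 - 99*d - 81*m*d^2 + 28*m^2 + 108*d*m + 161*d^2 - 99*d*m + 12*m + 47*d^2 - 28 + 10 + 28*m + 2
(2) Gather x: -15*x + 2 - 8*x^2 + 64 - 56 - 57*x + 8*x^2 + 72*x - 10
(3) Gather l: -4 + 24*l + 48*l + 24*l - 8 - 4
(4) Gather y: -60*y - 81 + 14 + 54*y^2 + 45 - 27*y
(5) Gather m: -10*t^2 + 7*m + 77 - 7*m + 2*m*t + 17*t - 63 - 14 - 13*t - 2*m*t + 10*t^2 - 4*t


(1) = -72*d^3 + d^2*(208 - 81*m) + d*(126*m^2 + 9*m - 120) + 14*m^2 + 2*m - 16
(2) = 0
(3) = 96*l - 16
(4) = 54*y^2 - 87*y - 22
(5) = 0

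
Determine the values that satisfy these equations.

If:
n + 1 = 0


Then:
n = -1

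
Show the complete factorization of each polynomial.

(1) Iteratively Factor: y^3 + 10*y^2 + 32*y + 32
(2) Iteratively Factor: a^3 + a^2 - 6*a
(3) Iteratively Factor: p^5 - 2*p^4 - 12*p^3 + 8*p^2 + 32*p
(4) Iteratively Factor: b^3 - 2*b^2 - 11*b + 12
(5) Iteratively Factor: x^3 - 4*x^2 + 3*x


(1) = (y + 2)*(y^2 + 8*y + 16) = (y + 2)*(y + 4)*(y + 4)
(2) = (a + 3)*(a^2 - 2*a) = a*(a + 3)*(a - 2)
(3) = (p - 4)*(p^4 + 2*p^3 - 4*p^2 - 8*p) = (p - 4)*(p + 2)*(p^3 - 4*p) = (p - 4)*(p - 2)*(p + 2)*(p^2 + 2*p) = (p - 4)*(p - 2)*(p + 2)^2*(p)
(4) = (b - 4)*(b^2 + 2*b - 3) = (b - 4)*(b + 3)*(b - 1)
(5) = (x - 1)*(x^2 - 3*x) = (x - 3)*(x - 1)*(x)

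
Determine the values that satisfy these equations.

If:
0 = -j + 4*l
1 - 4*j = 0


Then:
j = 1/4
l = 1/16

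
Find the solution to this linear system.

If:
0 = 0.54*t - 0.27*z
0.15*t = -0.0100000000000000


Then:
t = -0.07
z = -0.13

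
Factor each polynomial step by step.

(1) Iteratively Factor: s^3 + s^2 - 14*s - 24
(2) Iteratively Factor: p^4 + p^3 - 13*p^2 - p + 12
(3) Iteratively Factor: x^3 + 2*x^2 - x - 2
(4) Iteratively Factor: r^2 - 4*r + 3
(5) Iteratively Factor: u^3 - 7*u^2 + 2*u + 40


(1) = (s - 4)*(s^2 + 5*s + 6) = (s - 4)*(s + 2)*(s + 3)
(2) = (p - 1)*(p^3 + 2*p^2 - 11*p - 12) = (p - 1)*(p + 4)*(p^2 - 2*p - 3) = (p - 1)*(p + 1)*(p + 4)*(p - 3)
(3) = (x - 1)*(x^2 + 3*x + 2) = (x - 1)*(x + 2)*(x + 1)
(4) = (r - 1)*(r - 3)
(5) = (u - 5)*(u^2 - 2*u - 8) = (u - 5)*(u + 2)*(u - 4)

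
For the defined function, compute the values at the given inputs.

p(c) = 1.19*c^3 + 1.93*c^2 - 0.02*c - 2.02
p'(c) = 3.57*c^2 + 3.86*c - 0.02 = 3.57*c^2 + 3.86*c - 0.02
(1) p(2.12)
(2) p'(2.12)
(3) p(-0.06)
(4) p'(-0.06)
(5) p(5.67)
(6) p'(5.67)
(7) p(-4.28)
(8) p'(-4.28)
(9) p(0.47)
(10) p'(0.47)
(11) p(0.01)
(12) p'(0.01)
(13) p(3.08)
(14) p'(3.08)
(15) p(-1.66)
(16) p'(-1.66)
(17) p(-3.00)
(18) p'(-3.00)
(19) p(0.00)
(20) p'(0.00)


(1) = 17.95
(2) = 24.21
(3) = -2.01
(4) = -0.24
(5) = 276.83
(6) = 136.64
(7) = -59.88
(8) = 48.86
(9) = -1.48
(10) = 2.58
(11) = -2.02
(12) = 0.02
(13) = 51.00
(14) = 45.74
(15) = -2.11
(16) = 3.41
(17) = -16.72
(18) = 20.53
(19) = -2.02
(20) = -0.02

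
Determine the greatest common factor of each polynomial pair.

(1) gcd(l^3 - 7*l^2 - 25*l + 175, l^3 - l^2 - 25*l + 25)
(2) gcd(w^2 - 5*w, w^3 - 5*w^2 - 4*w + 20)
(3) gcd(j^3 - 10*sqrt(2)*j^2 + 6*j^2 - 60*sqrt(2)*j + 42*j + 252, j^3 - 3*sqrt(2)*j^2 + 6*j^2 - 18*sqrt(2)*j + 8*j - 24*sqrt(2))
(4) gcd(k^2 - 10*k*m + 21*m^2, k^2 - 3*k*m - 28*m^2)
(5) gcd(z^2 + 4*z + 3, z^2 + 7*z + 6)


(1) = gcd((l - 7)*(l - 5)*(l + 5), (l - 5)*(l - 1)*(l + 5)) = l^2 - 25
(2) = gcd(w*(w - 5), (w - 5)*(w - 2)*(w + 2)) = w - 5
(3) = gcd((j + 6)*(j - 7*sqrt(2))*(j - 3*sqrt(2)), (j + 2)*(j + 4)*(j - 3*sqrt(2))) = j - 3*sqrt(2)
(4) = k - 7*m
(5) = z + 1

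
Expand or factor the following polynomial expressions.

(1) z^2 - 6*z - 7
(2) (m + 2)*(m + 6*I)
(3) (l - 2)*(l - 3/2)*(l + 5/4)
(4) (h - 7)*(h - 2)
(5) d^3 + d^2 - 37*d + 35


(1) = (z - 7)*(z + 1)
(2) = m^2 + 2*m + 6*I*m + 12*I
(3) = l^3 - 9*l^2/4 - 11*l/8 + 15/4
(4) = h^2 - 9*h + 14
(5) = (d - 5)*(d - 1)*(d + 7)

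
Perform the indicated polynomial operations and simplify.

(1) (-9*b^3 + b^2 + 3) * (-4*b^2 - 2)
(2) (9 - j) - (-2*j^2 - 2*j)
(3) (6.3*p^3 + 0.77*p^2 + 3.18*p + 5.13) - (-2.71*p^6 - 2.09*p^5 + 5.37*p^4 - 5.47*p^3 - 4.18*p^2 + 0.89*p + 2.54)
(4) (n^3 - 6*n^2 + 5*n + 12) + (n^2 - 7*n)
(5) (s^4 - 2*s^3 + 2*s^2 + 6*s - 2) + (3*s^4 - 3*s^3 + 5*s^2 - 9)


(1) = 36*b^5 - 4*b^4 + 18*b^3 - 14*b^2 - 6
(2) = 2*j^2 + j + 9
(3) = 2.71*p^6 + 2.09*p^5 - 5.37*p^4 + 11.77*p^3 + 4.95*p^2 + 2.29*p + 2.59
(4) = n^3 - 5*n^2 - 2*n + 12
(5) = 4*s^4 - 5*s^3 + 7*s^2 + 6*s - 11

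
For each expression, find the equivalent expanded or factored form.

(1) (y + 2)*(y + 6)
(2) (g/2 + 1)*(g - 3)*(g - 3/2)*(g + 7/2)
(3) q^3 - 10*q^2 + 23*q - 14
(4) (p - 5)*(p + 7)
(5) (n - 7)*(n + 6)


(1) = y^2 + 8*y + 12
(2) = g^4/2 + g^3/2 - 53*g^2/8 - 27*g/8 + 63/4
(3) = (q - 7)*(q - 2)*(q - 1)
(4) = p^2 + 2*p - 35
(5) = n^2 - n - 42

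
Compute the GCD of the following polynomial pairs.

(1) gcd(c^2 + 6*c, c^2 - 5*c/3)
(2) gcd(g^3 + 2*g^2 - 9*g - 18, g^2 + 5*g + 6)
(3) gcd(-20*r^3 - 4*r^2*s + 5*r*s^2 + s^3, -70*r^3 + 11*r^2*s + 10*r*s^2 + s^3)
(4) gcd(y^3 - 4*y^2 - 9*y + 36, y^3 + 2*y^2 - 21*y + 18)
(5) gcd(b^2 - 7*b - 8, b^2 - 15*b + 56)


(1) = gcd(c*(c + 6), c*(c - 5/3)) = c
(2) = g^2 + 5*g + 6
(3) = gcd((-2*r + s)*(2*r + s)*(5*r + s), (-2*r + s)*(5*r + s)*(7*r + s)) = 10*r^2 - 3*r*s - s^2
(4) = gcd((y - 4)*(y - 3)*(y + 3), (y - 3)*(y - 1)*(y + 6)) = y - 3
(5) = gcd((b - 8)*(b + 1), (b - 8)*(b - 7)) = b - 8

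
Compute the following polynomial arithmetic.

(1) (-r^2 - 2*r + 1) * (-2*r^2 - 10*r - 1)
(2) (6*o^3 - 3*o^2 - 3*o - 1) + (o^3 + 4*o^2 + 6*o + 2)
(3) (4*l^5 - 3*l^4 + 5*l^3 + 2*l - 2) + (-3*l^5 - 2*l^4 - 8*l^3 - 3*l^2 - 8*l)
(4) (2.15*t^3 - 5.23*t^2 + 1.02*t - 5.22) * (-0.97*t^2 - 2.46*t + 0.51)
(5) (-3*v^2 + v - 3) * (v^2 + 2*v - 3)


(1) = 2*r^4 + 14*r^3 + 19*r^2 - 8*r - 1
(2) = 7*o^3 + o^2 + 3*o + 1
(3) = l^5 - 5*l^4 - 3*l^3 - 3*l^2 - 6*l - 2
(4) = -2.0855*t^5 - 0.2159*t^4 + 12.9729*t^3 - 0.1131*t^2 + 13.3614*t - 2.6622
(5) = -3*v^4 - 5*v^3 + 8*v^2 - 9*v + 9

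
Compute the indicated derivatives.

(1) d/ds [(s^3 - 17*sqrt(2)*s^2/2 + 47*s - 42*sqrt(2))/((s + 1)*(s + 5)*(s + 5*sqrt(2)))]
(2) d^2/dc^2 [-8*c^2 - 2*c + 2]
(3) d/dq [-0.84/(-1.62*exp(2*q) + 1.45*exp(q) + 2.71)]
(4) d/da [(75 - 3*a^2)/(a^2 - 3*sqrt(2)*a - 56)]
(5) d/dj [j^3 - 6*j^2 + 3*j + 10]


(1) = (12*s^4 + 27*sqrt(2)*s^4 - 168*s^3 + 120*sqrt(2)*s^3 - 1584*s^2 - 153*sqrt(2)*s^2 - 20*s + 1008*sqrt(2)*s + 2770*sqrt(2) + 5040)/(2*(s^6 + 12*s^5 + 10*sqrt(2)*s^5 + 96*s^4 + 120*sqrt(2)*s^4 + 460*sqrt(2)*s^3 + 660*s^3 + 600*sqrt(2)*s^2 + 2325*s^2 + 250*sqrt(2)*s + 3000*s + 1250))
(2) = -16
(3) = (1.218 - 2.7216*exp(q))*exp(q)/(-1.62*exp(2*q) + 1.45*exp(q) + 2.71)^2
(4) = 3*(2*a*(-a^2 + 3*sqrt(2)*a + 56) + (2*a - 3*sqrt(2))*(a^2 - 25))/(-a^2 + 3*sqrt(2)*a + 56)^2
(5) = 3*j^2 - 12*j + 3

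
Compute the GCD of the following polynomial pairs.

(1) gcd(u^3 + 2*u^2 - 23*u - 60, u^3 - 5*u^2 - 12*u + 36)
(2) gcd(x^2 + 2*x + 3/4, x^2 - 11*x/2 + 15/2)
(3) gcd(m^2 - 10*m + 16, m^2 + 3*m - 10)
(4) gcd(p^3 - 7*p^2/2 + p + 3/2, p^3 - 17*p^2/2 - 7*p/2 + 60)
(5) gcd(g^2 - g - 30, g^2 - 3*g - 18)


(1) = u + 3
(2) = 1
(3) = gcd((m - 8)*(m - 2), (m - 2)*(m + 5)) = m - 2
(4) = gcd((p - 3)*(p - 1)*(p + 1/2), (p - 8)*(p - 3)*(p + 5/2)) = p - 3
(5) = gcd((g - 6)*(g + 5), (g - 6)*(g + 3)) = g - 6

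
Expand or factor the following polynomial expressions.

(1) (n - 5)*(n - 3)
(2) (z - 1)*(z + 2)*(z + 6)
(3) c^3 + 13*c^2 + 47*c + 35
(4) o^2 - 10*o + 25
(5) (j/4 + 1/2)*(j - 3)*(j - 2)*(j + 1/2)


(1) = n^2 - 8*n + 15
(2) = z^3 + 7*z^2 + 4*z - 12
(3) = (c + 1)*(c + 5)*(c + 7)
(4) = (o - 5)^2
(5) = j^4/4 - 5*j^3/8 - 11*j^2/8 + 5*j/2 + 3/2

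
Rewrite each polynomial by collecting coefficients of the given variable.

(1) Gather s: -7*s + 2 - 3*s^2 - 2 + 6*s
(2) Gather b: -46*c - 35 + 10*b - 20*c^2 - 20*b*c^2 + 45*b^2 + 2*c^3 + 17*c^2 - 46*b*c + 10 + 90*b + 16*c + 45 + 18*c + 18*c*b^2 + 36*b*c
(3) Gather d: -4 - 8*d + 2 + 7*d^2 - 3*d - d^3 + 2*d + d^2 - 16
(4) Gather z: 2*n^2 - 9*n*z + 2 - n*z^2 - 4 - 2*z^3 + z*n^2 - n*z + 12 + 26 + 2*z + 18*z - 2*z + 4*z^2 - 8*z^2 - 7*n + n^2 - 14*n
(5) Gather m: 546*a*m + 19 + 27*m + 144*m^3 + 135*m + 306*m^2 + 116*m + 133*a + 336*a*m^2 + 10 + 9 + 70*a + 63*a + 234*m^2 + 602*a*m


(1) = -3*s^2 - s
(2) = b^2*(18*c + 45) + b*(-20*c^2 - 10*c + 100) + 2*c^3 - 3*c^2 - 12*c + 20
(3) = -d^3 + 8*d^2 - 9*d - 18
(4) = 3*n^2 - 21*n - 2*z^3 + z^2*(-n - 4) + z*(n^2 - 10*n + 18) + 36
(5) = 266*a + 144*m^3 + m^2*(336*a + 540) + m*(1148*a + 278) + 38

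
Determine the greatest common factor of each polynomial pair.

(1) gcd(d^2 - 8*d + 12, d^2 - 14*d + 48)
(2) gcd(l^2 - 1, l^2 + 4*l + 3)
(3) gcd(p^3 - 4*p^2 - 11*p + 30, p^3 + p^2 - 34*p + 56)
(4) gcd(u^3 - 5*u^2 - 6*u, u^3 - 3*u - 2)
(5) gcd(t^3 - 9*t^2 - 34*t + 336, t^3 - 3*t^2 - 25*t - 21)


(1) = gcd((d - 6)*(d - 2), (d - 8)*(d - 6)) = d - 6
(2) = gcd((l - 1)*(l + 1), (l + 1)*(l + 3)) = l + 1
(3) = p - 2
(4) = gcd(u*(u - 6)*(u + 1), (u - 2)*(u + 1)^2) = u + 1
(5) = gcd((t - 8)*(t - 7)*(t + 6), (t - 7)*(t + 1)*(t + 3)) = t - 7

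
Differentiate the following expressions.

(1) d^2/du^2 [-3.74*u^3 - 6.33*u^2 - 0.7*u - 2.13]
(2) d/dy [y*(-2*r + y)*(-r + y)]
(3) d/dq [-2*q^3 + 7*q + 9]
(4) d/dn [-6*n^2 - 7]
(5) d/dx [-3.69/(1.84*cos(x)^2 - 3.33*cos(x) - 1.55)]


(1) = -22.44*u - 12.66
(2) = 2*r^2 - 6*r*y + 3*y^2
(3) = 7 - 6*q^2
(4) = -12*n
(5) = (12.2877 - 13.5792*cos(x))*sin(x)/(-1.84*cos(x)^2 + 3.33*cos(x) + 1.55)^2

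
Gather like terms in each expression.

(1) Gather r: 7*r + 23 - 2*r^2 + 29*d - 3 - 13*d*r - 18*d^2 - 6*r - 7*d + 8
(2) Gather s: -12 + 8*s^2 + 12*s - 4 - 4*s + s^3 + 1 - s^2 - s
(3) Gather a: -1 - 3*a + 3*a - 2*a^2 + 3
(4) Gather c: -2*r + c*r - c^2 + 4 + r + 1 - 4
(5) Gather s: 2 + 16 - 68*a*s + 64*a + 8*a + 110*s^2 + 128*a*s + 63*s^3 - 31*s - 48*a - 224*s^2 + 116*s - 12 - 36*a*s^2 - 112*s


(1) = -18*d^2 + 22*d - 2*r^2 + r*(1 - 13*d) + 28
(2) = s^3 + 7*s^2 + 7*s - 15
(3) = 2 - 2*a^2
(4) = -c^2 + c*r - r + 1
(5) = 24*a + 63*s^3 + s^2*(-36*a - 114) + s*(60*a - 27) + 6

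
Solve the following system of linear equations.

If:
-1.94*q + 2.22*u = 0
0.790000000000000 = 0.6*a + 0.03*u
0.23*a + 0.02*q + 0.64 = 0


Then:
a = 5.46
q = -94.75
u = -82.80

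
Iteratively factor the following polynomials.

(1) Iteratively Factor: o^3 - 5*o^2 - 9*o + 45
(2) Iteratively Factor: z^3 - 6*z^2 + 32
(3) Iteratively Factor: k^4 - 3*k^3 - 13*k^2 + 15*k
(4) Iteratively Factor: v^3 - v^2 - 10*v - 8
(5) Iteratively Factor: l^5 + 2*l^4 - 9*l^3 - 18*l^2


(1) = (o - 5)*(o^2 - 9) = (o - 5)*(o - 3)*(o + 3)
(2) = (z - 4)*(z^2 - 2*z - 8) = (z - 4)*(z + 2)*(z - 4)
(3) = (k - 1)*(k^3 - 2*k^2 - 15*k) = k*(k - 1)*(k^2 - 2*k - 15) = k*(k - 1)*(k + 3)*(k - 5)
(4) = (v + 1)*(v^2 - 2*v - 8) = (v + 1)*(v + 2)*(v - 4)
(5) = (l)*(l^4 + 2*l^3 - 9*l^2 - 18*l) = l*(l + 2)*(l^3 - 9*l) = l^2*(l + 2)*(l^2 - 9) = l^2*(l + 2)*(l + 3)*(l - 3)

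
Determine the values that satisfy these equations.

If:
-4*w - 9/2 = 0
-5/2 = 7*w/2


Then:
No Solution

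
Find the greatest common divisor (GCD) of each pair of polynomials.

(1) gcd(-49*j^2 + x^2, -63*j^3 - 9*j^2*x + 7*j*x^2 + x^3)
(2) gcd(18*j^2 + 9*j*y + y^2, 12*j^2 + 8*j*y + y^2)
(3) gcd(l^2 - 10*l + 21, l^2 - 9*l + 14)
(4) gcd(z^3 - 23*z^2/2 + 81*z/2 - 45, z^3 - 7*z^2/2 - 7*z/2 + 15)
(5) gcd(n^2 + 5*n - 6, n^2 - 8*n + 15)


(1) = gcd((-7*j + x)*(7*j + x), (-3*j + x)*(3*j + x)*(7*j + x)) = 7*j + x
(2) = gcd((3*j + y)*(6*j + y), (2*j + y)*(6*j + y)) = 6*j + y
(3) = l - 7
(4) = z^2 - 11*z/2 + 15/2
(5) = gcd((n - 1)*(n + 6), (n - 5)*(n - 3)) = 1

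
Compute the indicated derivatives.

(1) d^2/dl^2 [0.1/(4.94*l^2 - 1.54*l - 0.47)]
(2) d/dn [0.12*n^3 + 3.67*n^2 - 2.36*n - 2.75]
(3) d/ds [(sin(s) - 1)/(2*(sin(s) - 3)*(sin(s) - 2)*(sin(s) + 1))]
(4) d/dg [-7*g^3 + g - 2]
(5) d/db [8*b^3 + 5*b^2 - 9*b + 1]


(1) = (4.88072*l^2 - 1.52152*l - 0.1*(9.88*l - 1.54)*(19.76*l - 3.08) - 0.46436)/(-4.94*l^2 + 1.54*l + 0.47)^3
(2) = 0.36*n^2 + 7.34*n - 2.36
(3) = (-2*sin(s)^3 + 7*sin(s)^2 - 8*sin(s) + 7)*cos(s)/(2*(sin(s) - 3)^2*(sin(s) - 2)^2*(sin(s) + 1)^2)
(4) = 1 - 21*g^2
(5) = 24*b^2 + 10*b - 9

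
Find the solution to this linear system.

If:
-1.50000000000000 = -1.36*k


Then:
k = 1.10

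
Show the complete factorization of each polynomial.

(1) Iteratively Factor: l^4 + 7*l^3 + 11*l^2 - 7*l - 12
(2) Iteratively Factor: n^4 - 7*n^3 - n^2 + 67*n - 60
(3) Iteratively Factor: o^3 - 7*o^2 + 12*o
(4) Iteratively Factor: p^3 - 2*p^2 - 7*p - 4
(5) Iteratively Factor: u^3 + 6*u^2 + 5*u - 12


(1) = (l + 1)*(l^3 + 6*l^2 + 5*l - 12) = (l + 1)*(l + 3)*(l^2 + 3*l - 4) = (l - 1)*(l + 1)*(l + 3)*(l + 4)
(2) = (n + 3)*(n^3 - 10*n^2 + 29*n - 20) = (n - 4)*(n + 3)*(n^2 - 6*n + 5) = (n - 4)*(n - 1)*(n + 3)*(n - 5)
(3) = (o)*(o^2 - 7*o + 12) = o*(o - 4)*(o - 3)
(4) = (p - 4)*(p^2 + 2*p + 1) = (p - 4)*(p + 1)*(p + 1)
(5) = (u + 4)*(u^2 + 2*u - 3) = (u - 1)*(u + 4)*(u + 3)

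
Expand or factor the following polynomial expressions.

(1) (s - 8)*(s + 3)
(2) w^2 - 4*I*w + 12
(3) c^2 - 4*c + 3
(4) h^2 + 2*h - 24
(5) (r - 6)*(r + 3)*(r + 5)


(1) = s^2 - 5*s - 24
(2) = (w - 6*I)*(w + 2*I)
(3) = (c - 3)*(c - 1)
(4) = (h - 4)*(h + 6)
(5) = r^3 + 2*r^2 - 33*r - 90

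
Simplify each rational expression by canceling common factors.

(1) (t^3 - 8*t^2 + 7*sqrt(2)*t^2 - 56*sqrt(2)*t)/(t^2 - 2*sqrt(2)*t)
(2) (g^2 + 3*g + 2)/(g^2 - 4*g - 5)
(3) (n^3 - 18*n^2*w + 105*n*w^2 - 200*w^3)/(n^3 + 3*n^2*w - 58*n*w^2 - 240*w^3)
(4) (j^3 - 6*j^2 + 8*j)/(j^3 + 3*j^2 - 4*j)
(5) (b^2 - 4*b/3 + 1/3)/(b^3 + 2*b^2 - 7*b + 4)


(1) = (t^2 + t*(-8 + 7*sqrt(2)) - 56*sqrt(2))/(t - 2*sqrt(2))
(2) = (g + 2)/(g - 5)
(3) = (n^2 - 10*n*w + 25*w^2)/(n^2 + 11*n*w + 30*w^2)
(4) = (j^2 - 6*j + 8)/(j^2 + 3*j - 4)
(5) = (3*b - 1)/(3*b^2 + 9*b - 12)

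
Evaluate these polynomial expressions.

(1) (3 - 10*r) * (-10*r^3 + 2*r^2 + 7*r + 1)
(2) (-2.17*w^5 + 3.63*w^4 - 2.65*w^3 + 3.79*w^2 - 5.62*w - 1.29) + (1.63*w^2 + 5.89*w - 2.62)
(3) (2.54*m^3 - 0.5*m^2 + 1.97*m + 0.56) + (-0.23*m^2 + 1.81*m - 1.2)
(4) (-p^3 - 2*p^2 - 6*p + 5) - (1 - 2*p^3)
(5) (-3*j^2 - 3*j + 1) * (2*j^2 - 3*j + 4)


(1) = 100*r^4 - 50*r^3 - 64*r^2 + 11*r + 3
(2) = -2.17*w^5 + 3.63*w^4 - 2.65*w^3 + 5.42*w^2 + 0.27*w - 3.91
(3) = 2.54*m^3 - 0.73*m^2 + 3.78*m - 0.64
(4) = p^3 - 2*p^2 - 6*p + 4
(5) = -6*j^4 + 3*j^3 - j^2 - 15*j + 4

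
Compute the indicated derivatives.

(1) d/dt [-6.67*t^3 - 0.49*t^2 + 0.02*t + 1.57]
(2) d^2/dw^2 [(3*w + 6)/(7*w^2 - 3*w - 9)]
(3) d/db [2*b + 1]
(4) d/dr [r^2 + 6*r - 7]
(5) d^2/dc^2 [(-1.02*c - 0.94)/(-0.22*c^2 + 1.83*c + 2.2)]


(1) = -20.01*t^2 - 0.98*t + 0.02
(2) = 6*((-21*w - 11)*(-7*w^2 + 3*w + 9) - (w + 2)*(14*w - 3)^2)/(-7*w^2 + 3*w + 9)^3
(3) = 2
(4) = 2*r + 6
(5) = ((3.3196 - 1.3464*c)*(-0.22*c^2 + 1.83*c + 2.2) - (0.44*c - 1.83)*(0.88*c - 3.66)*(1.02*c + 0.94))/(-0.22*c^2 + 1.83*c + 2.2)^3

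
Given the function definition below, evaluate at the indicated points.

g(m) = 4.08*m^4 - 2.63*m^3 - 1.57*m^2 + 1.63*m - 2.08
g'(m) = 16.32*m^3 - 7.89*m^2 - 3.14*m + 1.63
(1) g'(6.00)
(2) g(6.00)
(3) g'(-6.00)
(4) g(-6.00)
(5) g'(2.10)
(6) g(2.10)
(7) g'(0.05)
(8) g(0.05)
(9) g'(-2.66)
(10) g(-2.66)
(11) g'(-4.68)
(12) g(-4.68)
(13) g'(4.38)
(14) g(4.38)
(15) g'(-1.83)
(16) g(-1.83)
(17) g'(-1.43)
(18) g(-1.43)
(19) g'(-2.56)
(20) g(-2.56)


(1) = 3223.87
(2) = 4670.78
(3) = -3788.69
(4) = 5787.38
(5) = 111.38
(6) = 49.41
(7) = 1.46
(8) = -2.00
(9) = -353.00
(10) = 236.24
(11) = -1829.34
(12) = 2182.73
(13) = 1207.84
(14) = 1255.56
(15) = -119.06
(16) = 51.55
(17) = -57.74
(18) = 17.13
(19) = -315.84
(20) = 202.82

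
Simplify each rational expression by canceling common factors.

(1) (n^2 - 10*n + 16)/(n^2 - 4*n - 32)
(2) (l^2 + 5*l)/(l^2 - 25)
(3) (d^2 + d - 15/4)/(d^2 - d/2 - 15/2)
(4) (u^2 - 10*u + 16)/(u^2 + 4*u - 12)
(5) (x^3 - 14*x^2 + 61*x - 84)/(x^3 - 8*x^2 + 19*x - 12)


(1) = (n - 2)/(n + 4)
(2) = l/(l - 5)
(3) = (2*d - 3)/(2*d - 6)
(4) = (u - 8)/(u + 6)
(5) = (x - 7)/(x - 1)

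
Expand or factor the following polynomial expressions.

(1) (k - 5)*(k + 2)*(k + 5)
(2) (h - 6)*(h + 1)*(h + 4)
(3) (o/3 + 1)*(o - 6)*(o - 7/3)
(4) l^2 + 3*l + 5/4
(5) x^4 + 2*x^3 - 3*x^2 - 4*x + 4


(1) = k^3 + 2*k^2 - 25*k - 50
(2) = h^3 - h^2 - 26*h - 24
(3) = o^3/3 - 16*o^2/9 - 11*o/3 + 14
(4) = (l + 1/2)*(l + 5/2)
(5) = (x - 1)^2*(x + 2)^2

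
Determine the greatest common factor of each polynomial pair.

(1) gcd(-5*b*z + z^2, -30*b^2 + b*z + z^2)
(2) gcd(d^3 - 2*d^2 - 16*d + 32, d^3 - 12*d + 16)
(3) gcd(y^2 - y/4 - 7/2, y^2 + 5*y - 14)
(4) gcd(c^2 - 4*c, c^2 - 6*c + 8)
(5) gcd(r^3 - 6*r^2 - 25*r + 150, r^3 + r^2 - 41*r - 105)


(1) = gcd(z*(-5*b + z), (-5*b + z)*(6*b + z)) = -5*b + z
(2) = d^2 + 2*d - 8
(3) = y - 2
(4) = gcd(c*(c - 4), (c - 4)*(c - 2)) = c - 4
(5) = r + 5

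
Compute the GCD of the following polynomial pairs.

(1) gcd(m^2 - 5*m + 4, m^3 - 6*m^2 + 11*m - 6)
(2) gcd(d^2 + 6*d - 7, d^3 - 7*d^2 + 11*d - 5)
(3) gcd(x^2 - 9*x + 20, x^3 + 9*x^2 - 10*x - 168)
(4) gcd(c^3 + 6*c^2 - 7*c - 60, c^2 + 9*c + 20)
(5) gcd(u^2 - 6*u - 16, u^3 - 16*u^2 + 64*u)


(1) = m - 1
(2) = d - 1
(3) = gcd((x - 5)*(x - 4), (x - 4)*(x + 6)*(x + 7)) = x - 4
(4) = gcd((c - 3)*(c + 4)*(c + 5), (c + 4)*(c + 5)) = c^2 + 9*c + 20
(5) = gcd((u - 8)*(u + 2), u*(u - 8)^2) = u - 8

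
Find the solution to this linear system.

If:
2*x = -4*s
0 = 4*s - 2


Then:
s = 1/2
x = -1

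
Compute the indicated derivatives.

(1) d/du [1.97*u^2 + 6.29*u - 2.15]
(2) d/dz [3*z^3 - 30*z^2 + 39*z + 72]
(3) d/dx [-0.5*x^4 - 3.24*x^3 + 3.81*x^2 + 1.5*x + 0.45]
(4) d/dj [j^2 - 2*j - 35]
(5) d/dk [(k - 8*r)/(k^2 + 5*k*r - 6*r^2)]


(1) = 3.94*u + 6.29
(2) = 9*z^2 - 60*z + 39
(3) = -2.0*x^3 - 9.72*x^2 + 7.62*x + 1.5
(4) = 2*j - 2
(5) = (k^2 + 5*k*r - 6*r^2 - (k - 8*r)*(2*k + 5*r))/(k^2 + 5*k*r - 6*r^2)^2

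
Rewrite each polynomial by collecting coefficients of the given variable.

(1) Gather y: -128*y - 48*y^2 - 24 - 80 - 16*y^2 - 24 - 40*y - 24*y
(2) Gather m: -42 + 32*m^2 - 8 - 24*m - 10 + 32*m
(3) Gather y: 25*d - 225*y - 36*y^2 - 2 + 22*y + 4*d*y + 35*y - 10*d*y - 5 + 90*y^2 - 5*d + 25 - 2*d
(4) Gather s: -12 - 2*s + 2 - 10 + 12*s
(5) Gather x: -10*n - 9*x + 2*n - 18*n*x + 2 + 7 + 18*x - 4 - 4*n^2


(1) = -64*y^2 - 192*y - 128
(2) = 32*m^2 + 8*m - 60
(3) = 18*d + 54*y^2 + y*(-6*d - 168) + 18
(4) = 10*s - 20
(5) = -4*n^2 - 8*n + x*(9 - 18*n) + 5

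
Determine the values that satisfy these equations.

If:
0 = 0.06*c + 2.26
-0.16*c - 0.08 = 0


Then:
No Solution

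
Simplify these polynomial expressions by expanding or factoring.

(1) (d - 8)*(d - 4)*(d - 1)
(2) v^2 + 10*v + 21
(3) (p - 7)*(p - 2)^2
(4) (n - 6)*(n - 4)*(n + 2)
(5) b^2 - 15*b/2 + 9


(1) = d^3 - 13*d^2 + 44*d - 32
(2) = (v + 3)*(v + 7)
(3) = p^3 - 11*p^2 + 32*p - 28
(4) = n^3 - 8*n^2 + 4*n + 48
(5) = (b - 6)*(b - 3/2)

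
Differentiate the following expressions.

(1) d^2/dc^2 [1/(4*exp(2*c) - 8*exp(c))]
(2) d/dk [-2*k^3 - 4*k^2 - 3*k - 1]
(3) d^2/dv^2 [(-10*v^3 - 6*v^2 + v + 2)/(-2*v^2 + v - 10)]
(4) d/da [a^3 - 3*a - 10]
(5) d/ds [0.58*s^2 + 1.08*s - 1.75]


(1) = ((1 - 2*exp(c))*(exp(c) - 2) + 4*(1 - exp(c))^2)*exp(-c)/(2*(exp(c) - 2)^3)
(2) = -6*k^2 - 8*k - 3
(3) = 4*(-91*v^3 - 342*v^2 + 1536*v + 314)/(8*v^6 - 12*v^5 + 126*v^4 - 121*v^3 + 630*v^2 - 300*v + 1000)
(4) = 3*a^2 - 3
(5) = 1.16*s + 1.08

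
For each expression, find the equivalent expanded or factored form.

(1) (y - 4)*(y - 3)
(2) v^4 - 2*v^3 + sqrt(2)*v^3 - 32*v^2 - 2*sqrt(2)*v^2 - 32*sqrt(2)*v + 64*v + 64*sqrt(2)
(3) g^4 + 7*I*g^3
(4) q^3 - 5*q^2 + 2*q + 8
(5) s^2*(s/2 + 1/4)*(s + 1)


(1) = y^2 - 7*y + 12
(2) = (v - 2)*(v - 4*sqrt(2))*(v + sqrt(2))*(v + 4*sqrt(2))
(3) = g^3*(g + 7*I)
(4) = (q - 4)*(q - 2)*(q + 1)
(5) = s^4/2 + 3*s^3/4 + s^2/4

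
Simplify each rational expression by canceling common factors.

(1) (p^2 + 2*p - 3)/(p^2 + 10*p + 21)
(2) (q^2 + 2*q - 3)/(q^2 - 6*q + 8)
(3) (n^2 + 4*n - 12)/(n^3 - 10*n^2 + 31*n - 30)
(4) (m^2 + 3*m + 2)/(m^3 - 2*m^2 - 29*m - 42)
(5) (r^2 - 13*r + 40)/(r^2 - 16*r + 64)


(1) = (p - 1)/(p + 7)
(2) = (q^2 + 2*q - 3)/(q^2 - 6*q + 8)
(3) = (n + 6)/(n^2 - 8*n + 15)
(4) = (m + 1)/(m^2 - 4*m - 21)
(5) = (r - 5)/(r - 8)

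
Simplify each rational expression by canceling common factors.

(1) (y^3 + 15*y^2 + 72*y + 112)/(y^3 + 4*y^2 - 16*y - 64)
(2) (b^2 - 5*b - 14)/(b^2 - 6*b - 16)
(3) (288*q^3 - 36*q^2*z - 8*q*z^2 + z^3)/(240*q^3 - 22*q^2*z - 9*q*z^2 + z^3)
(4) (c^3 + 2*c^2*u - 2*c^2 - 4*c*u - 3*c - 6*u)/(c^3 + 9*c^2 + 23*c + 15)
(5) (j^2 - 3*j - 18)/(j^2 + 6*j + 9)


(1) = (y + 7)/(y - 4)
(2) = (b - 7)/(b - 8)
(3) = (6*q + z)/(5*q + z)
(4) = (c^2 + 2*c*u - 3*c - 6*u)/(c^2 + 8*c + 15)
(5) = (j - 6)/(j + 3)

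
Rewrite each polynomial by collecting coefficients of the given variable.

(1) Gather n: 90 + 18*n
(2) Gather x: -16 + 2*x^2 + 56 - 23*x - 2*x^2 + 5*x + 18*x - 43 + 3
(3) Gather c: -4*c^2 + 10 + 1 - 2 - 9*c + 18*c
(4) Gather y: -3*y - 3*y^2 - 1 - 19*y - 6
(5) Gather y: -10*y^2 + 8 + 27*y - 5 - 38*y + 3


(1) = 18*n + 90
(2) = 0
(3) = -4*c^2 + 9*c + 9
(4) = -3*y^2 - 22*y - 7
(5) = -10*y^2 - 11*y + 6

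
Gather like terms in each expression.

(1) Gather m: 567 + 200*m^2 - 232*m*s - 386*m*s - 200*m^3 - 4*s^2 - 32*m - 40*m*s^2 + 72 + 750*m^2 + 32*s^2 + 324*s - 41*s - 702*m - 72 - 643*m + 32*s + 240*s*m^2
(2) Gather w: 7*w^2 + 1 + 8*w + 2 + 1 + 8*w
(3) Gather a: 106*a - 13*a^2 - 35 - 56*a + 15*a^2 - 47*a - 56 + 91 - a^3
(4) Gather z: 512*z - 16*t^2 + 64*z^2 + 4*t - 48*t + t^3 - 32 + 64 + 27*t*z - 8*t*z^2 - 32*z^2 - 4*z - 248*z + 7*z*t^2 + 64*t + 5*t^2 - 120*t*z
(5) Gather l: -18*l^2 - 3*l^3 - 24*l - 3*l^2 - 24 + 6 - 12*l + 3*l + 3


(1) = -200*m^3 + m^2*(240*s + 950) + m*(-40*s^2 - 618*s - 1377) + 28*s^2 + 315*s + 567
(2) = 7*w^2 + 16*w + 4
(3) = -a^3 + 2*a^2 + 3*a
(4) = t^3 - 11*t^2 + 20*t + z^2*(32 - 8*t) + z*(7*t^2 - 93*t + 260) + 32
(5) = -3*l^3 - 21*l^2 - 33*l - 15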